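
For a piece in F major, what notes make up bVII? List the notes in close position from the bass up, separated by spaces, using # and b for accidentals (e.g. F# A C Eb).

Scale degree 7 in F major is E; lowering it a half step gives Eb. bVII is a major triad on the lowered seventh degree (the subtonic), borrowed from the parallel minor.
So the chord is Eb-G-Bb, a major triad.

Eb G Bb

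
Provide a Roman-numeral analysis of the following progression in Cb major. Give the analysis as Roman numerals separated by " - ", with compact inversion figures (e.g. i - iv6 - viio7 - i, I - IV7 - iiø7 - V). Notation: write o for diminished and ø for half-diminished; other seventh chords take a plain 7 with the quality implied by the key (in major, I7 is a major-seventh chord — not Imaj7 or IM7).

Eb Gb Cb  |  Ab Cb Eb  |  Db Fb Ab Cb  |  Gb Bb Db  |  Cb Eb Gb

Eb-Gb-Cb has root Cb, degree 1 in Cb major, so I6.
Ab-Cb-Eb: root Ab is the submediant; minor triad there is vi.
Db-Fb-Ab-Cb: root Db is the supertonic; minor seventh chord there is ii7.
Gb-Bb-Db: root Gb is the dominant; major triad there is V.
Cb-Eb-Gb has root Cb, degree 1 in Cb major, so I.

I6 - vi - ii7 - V - I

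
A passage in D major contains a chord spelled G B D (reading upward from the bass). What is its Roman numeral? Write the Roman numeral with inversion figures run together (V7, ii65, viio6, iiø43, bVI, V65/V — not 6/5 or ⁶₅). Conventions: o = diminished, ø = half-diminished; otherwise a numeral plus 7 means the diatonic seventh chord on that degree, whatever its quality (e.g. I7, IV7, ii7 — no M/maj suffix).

The pitches G-B-D form a major triad rooted on G.
In D major, G is the subdominant; the diatonic major triad there is IV.

IV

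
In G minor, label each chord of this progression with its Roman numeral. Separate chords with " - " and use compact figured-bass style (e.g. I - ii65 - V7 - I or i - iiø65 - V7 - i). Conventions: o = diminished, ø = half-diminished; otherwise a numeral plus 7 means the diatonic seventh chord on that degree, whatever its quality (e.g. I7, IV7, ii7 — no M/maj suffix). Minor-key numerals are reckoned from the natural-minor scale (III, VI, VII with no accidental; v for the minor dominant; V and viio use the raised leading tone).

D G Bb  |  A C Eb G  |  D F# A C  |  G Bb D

D-G-Bb has root G, degree 1 in G minor, so i64.
A-C-Eb-G: half-diminished seventh chord on A = scale degree 2 → iiø7.
D-F#-A-C: dominant seventh chord on D = scale degree 5 → V7.
G-Bb-D: minor triad on G = scale degree 1 → i.

i64 - iiø7 - V7 - i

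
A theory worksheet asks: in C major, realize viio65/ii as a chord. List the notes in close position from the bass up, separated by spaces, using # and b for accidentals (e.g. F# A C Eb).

E G Bb C#

The slash marks an applied leading-tone chord: viio of ii. In C major, ii is D, so the leading tone to it is C#, a half step below.
Building a fully diminished seventh chord on C# gives C#-E-G-Bb.
With the 65 figure the chord is in first inversion; from the bass E upward in close position it reads E-G-Bb-C#.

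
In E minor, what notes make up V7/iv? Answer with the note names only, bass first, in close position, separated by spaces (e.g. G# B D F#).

V7/iv is a secondary dominant — the dominant seventh of iv. iv in E minor is A, so the applied chord's root is E, a perfect fifth above.
Building a dominant seventh chord on E gives E-G#-B-D.

E G# B D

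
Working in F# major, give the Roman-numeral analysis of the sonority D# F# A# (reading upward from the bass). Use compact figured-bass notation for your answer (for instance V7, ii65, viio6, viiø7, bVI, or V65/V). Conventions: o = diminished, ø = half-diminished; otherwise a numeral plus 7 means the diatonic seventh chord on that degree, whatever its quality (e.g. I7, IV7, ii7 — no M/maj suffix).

vi

Stacked in thirds the chord is D#-F#-A#: a minor triad on D#.
In F# major, D# is the submediant; the diatonic minor triad there is vi.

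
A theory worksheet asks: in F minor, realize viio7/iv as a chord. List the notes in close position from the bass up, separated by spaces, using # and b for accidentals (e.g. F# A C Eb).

viio7/iv is a secondary leading-tone chord. The target iv is Bb in F minor; the applied chord is rooted a semitone below, on A.
Building a fully diminished seventh chord on A gives A-C-Eb-Gb.

A C Eb Gb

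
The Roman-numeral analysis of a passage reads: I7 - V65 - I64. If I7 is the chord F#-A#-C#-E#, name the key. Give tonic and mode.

F# major

The anchor chord is a major seventh chord on F#, labeled I7.
If F# is scale degree 1 and the mode makes that degree carry a major seventh chord, the tonic is F# and the mode is major.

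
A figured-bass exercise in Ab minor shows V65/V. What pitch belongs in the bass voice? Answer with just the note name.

D

The applied chord V65/V is rooted on Bb: Bb-D-F-Ab.
The figure 65 means first inversion — the third is in the bass.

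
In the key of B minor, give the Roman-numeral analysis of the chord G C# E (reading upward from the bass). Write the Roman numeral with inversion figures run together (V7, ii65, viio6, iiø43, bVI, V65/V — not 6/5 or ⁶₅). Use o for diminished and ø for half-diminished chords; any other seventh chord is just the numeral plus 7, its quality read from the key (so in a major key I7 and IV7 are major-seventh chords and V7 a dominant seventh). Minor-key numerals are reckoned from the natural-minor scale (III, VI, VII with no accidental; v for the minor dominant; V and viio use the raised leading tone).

The pitches C#-E-G form a diminished triad rooted on C#.
C# is scale degree 2 in B minor, and a diminished triad on that degree is written iio.
With G in the bass the chord is in second inversion, so the figured bass is 64.

iio64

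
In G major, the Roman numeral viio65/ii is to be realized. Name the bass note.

B

The applied chord viio65/ii is rooted on G#: G#-B-D-F.
The figure 65 means first inversion — the third is in the bass.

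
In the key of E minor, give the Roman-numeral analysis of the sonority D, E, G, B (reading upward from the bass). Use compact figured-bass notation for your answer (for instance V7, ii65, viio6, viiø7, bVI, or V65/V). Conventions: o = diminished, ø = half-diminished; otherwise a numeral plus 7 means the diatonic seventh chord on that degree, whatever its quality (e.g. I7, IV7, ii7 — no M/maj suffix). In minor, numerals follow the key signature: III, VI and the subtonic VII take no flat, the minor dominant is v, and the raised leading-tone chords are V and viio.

Stacked in thirds the chord is E-G-B-D: a minor seventh chord on E.
E is scale degree 1 in E minor, and a minor seventh chord on that degree is written i7.
With D in the bass the chord is in third inversion, so the figured bass is 42.

i42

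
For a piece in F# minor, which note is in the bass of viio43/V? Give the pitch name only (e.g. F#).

The applied chord viio43/V is rooted on B#: B#-D#-F#-A.
The figure 43 means second inversion — the fifth is in the bass.

F#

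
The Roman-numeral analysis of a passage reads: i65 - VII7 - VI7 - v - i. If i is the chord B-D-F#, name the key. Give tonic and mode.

B minor

The chord Bm is a minor triad rooted on B; its label is i.
If B is scale degree 1 and the mode makes that degree carry a minor triad, the tonic is B and the mode is minor.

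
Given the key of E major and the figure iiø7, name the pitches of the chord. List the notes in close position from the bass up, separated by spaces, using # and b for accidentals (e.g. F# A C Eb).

F# A C E

Scale degree 2 in E major is F#; here the chord built on it is altered to a half-diminished seventh chord. iiø7 is the half-diminished supertonic seventh, borrowed from the parallel minor.
So the chord is F#-A-C-E.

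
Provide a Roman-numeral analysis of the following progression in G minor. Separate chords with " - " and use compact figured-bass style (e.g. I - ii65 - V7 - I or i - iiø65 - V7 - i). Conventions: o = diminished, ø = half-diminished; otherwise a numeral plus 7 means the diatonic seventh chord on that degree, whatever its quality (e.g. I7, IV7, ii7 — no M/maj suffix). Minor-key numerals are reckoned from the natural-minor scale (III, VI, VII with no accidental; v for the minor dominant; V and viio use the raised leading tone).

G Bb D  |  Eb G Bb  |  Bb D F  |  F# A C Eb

i - VI - III - viio7

G-Bb-D: root G is the tonic; minor triad there is i.
Eb-G-Bb has root Eb, degree 6 in G minor, so VI.
Bb-D-F: root Bb is the mediant; major triad there is III.
F#-A-C-Eb: fully diminished seventh chord on F# = scale degree 7 → viio7.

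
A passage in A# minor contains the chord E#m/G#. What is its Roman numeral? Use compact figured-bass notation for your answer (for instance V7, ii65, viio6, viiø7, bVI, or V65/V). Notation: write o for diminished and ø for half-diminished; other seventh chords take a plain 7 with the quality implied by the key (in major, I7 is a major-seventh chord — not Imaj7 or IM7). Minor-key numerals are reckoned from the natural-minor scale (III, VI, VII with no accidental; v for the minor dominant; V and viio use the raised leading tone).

v6

Stacked in thirds the chord is E#-G#-B#: a minor triad on E#.
In A# minor, E# is the dominant; the diatonic minor triad there is v.
With G# in the bass the chord is in first inversion, so the figured bass is 6.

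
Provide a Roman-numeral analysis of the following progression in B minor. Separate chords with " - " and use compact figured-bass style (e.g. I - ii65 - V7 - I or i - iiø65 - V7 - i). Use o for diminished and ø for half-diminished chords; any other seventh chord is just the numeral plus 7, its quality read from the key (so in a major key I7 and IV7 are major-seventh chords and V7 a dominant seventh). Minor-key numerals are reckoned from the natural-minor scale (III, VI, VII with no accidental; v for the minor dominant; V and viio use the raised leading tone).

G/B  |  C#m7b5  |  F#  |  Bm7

VI6 - iiø7 - V - i7

G/B: root G is the submediant; major triad there is VI6.
C#m7b5: root C# is the supertonic; half-diminished seventh chord there is iiø7.
F#: root F# is the dominant; major triad there is V.
Bm7: root B is the tonic; minor seventh chord there is i7.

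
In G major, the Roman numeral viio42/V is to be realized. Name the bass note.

Bb

The applied chord viio42/V is rooted on C#: C#-E-G-Bb.
The figure 42 means third inversion — the seventh is in the bass.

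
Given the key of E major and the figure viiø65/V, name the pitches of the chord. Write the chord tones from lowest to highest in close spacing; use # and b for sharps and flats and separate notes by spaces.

C# E G# A#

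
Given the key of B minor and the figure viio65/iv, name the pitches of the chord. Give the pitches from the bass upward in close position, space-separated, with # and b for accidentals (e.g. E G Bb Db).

F# A C D#

The slash marks an applied leading-tone chord: viio of iv. In B minor, iv is E, so the leading tone to it is D#, a half step below.
Building a fully diminished seventh chord on D# gives D#-F#-A-C.
The figured bass 65 indicates first inversion, placing the third (F#) in the bass: F#-A-C-D#.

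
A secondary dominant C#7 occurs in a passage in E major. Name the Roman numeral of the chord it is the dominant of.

ii

The chord is a dominant seventh chord on C#.
A dominant resolves down a perfect fifth: C# → F#. In E major, F# is scale degree 2, i.e. ii.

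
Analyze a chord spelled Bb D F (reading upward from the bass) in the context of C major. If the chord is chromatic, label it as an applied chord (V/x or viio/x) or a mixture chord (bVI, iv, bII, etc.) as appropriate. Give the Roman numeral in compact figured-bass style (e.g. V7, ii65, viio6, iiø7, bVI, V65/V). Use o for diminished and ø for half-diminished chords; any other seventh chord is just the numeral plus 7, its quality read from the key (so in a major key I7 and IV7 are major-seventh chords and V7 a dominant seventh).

The pitches Bb-D-F form a major triad rooted on Bb.
Bb is the lowered seventh degree of C major (diatonic 7 would be B). This is a major triad on the lowered seventh degree (the subtonic), borrowed from the parallel minor.

bVII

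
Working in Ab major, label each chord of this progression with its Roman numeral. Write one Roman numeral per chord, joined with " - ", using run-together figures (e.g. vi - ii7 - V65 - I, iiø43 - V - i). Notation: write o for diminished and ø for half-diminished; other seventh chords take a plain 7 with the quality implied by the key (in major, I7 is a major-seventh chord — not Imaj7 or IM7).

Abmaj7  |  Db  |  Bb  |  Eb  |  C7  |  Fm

Abmaj7: major seventh chord on Ab = scale degree 1 → I7.
Db has root Db, degree 4 in Ab major, so IV.
Bb: chromatic; Bb is V of V, so V/V.
Eb: major triad on Eb = scale degree 5 → V.
C7: a dominant seventh chord on C, the applied dominant of vi → V7/vi.
Fm has root F, degree 6 in Ab major, so vi.

I7 - IV - V/V - V - V7/vi - vi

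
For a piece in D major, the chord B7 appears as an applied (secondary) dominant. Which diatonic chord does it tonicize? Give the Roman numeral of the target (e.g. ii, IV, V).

ii

The chord is a dominant seventh chord on B.
A dominant resolves down a perfect fifth: B → E. In D major, E is scale degree 2, i.e. ii.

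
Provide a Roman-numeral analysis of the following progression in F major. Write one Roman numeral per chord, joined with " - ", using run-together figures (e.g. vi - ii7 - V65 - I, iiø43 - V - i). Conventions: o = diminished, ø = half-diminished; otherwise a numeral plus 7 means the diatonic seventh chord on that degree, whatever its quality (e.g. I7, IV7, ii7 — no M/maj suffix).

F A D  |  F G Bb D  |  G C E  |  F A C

F-A-D: root D is the submediant; minor triad there is vi6.
F-G-Bb-D has root G, degree 2 in F major, so ii42.
G-C-E: major triad on C = scale degree 5 → V64.
F-A-C has root F, degree 1 in F major, so I.

vi6 - ii42 - V64 - I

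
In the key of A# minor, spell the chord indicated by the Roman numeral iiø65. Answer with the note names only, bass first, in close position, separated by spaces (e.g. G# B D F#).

D# F# A# B#

The numeral's case and figure indicate a half-diminished seventh chord. In A# minor its root, the second degree, is B#.
That chord is spelled B#-D#-F#-A#.
The figured bass 65 indicates first inversion, placing the third (D#) in the bass: D#-F#-A#-B#.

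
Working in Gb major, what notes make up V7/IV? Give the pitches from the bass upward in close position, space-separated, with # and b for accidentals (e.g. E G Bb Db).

Gb Bb Db Fb

The slash means an applied dominant: we want the dominant of IV. In Gb major, IV is Cb major, and its dominant is built on Gb.
Building a dominant seventh chord on Gb gives Gb-Bb-Db-Fb.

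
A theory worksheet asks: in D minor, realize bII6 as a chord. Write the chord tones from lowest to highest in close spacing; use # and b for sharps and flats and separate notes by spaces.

G Bb Eb

bII6 is the Neapolitan sixth — a major triad on the lowered second degree, here in its customary first inversion. In D minor that root is Eb.
So the chord is Eb-G-Bb, a major triad.
The figured bass 6 indicates first inversion, placing the third (G) in the bass: G-Bb-Eb.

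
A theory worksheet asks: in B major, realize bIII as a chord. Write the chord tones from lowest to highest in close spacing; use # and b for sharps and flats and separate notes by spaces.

D F# A

Scale degree 3 in B major is D#; lowering it a half step gives D. bIII is a major triad on the lowered third degree, borrowed from the parallel minor.
So the chord is D-F#-A.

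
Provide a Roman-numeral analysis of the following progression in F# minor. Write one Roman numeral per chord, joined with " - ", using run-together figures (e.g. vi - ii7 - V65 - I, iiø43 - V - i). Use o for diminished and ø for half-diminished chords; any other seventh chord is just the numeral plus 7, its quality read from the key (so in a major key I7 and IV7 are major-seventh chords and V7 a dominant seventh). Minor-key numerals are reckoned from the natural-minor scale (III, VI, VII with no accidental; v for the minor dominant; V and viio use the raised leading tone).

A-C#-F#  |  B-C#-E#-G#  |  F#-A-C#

A-C#-F#: root F# is the tonic; minor triad there is i6.
B-C#-E#-G# has root C#, degree 5 in F# minor, so V42.
F#-A-C# has root F#, degree 1 in F# minor, so i.

i6 - V42 - i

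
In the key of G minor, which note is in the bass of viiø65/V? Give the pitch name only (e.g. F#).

E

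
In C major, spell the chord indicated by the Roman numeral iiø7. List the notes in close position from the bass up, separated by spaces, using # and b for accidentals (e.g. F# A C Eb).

iiø7 is the half-diminished supertonic seventh, borrowed from the parallel minor. In C major that root is D.
So the chord is D-F-Ab-C, a half-diminished seventh chord.

D F Ab C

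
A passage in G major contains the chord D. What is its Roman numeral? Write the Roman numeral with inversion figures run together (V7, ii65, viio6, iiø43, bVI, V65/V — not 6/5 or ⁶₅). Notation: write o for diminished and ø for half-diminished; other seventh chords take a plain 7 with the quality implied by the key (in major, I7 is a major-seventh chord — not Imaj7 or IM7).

Stacked in thirds the chord is D-F#-A: a major triad on D.
D is scale degree 5 in G major, and a major triad on that degree is written V.

V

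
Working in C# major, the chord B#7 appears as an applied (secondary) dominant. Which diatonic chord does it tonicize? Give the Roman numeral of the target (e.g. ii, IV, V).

iii

The chord is a dominant seventh chord on B#.
A dominant resolves down a perfect fifth: B# → E#. In C# major, E# is scale degree 3, i.e. iii.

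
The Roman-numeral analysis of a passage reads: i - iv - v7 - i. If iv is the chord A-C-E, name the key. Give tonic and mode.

E minor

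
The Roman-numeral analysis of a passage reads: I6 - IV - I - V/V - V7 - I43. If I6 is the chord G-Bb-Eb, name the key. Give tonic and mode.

Eb major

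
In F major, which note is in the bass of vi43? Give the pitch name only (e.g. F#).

A

vi in F major has root D; the chord is D-F-A-C.
The figure 43 means second inversion — the fifth is in the bass.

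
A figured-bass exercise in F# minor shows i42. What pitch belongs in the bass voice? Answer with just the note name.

E

i in F# minor has root F#; the chord is F#-A-C#-E.
The figure 42 means third inversion — the seventh is in the bass.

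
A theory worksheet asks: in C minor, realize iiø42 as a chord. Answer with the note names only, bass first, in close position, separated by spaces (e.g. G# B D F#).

In C minor, the supertonic is D, and the diatonic chord built there is a half-diminished seventh chord.
That chord is spelled D-F-Ab-C.
With the 42 figure the chord is in third inversion; from the bass C upward in close position it reads C-D-F-Ab.

C D F Ab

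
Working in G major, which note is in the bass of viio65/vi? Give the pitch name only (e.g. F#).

The applied chord viio65/vi is rooted on D#: D#-F#-A-C.
The figure 65 means first inversion — the third is in the bass.

F#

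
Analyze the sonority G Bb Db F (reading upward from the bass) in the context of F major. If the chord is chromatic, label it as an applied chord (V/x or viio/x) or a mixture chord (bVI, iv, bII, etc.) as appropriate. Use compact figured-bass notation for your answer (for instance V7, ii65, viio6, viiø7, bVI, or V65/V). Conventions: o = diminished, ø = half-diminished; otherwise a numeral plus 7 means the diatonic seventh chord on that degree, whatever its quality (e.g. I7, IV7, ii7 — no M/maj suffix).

The pitches G-Bb-Db-F form a half-diminished seventh chord rooted on G.
G is the second degree of F major. This is the half-diminished supertonic seventh, borrowed from the parallel minor.

iiø7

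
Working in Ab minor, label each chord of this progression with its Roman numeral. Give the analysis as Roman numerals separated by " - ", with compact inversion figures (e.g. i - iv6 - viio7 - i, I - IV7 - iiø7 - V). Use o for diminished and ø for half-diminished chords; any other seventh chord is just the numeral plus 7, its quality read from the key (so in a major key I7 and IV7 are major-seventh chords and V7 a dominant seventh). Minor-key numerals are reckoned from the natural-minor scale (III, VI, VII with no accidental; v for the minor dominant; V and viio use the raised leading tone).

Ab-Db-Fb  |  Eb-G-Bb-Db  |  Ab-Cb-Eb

iv64 - V7 - i

Ab-Db-Fb: minor triad on Db = scale degree 4 → iv64.
Eb-G-Bb-Db: root Eb is the dominant; dominant seventh chord there is V7.
Ab-Cb-Eb: minor triad on Ab = scale degree 1 → i.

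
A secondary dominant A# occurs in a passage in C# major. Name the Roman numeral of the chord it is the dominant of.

The chord is a major triad on A#.
A dominant resolves down a perfect fifth: A# → D#. In C# major, D# is scale degree 2, i.e. ii.

ii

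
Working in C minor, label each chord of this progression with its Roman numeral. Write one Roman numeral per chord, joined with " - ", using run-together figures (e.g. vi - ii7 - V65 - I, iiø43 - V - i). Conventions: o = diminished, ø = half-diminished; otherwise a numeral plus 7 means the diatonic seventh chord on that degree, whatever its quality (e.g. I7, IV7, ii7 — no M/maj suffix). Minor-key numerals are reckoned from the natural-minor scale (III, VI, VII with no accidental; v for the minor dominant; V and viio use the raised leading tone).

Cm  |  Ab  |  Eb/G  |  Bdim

i - VI - III6 - viio

Cm: minor triad on C = scale degree 1 → i.
Ab: major triad on Ab = scale degree 6 → VI.
Eb/G: major triad on Eb = scale degree 3 → III6.
Bdim: root B is the leading tone; diminished triad there is viio.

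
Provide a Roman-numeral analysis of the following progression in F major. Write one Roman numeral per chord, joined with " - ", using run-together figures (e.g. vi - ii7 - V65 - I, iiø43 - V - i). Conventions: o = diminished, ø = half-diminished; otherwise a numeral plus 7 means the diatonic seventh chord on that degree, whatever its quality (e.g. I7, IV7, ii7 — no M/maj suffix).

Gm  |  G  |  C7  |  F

ii - V/V - V7 - I

Gm: root G is the supertonic; minor triad there is ii.
G is the secondary dominant of V (major triad on G): V/V.
C7: root C is the dominant; dominant seventh chord there is V7.
F: major triad on F = scale degree 1 → I.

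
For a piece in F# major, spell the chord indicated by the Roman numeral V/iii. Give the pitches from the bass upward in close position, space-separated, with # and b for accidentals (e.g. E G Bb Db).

V/iii is a secondary dominant — the dominant triad of iii. iii in F# major is A#, so the applied chord's root is E#, a perfect fifth above.
Building a major triad on E# gives E#-G##-B#.

E# G## B#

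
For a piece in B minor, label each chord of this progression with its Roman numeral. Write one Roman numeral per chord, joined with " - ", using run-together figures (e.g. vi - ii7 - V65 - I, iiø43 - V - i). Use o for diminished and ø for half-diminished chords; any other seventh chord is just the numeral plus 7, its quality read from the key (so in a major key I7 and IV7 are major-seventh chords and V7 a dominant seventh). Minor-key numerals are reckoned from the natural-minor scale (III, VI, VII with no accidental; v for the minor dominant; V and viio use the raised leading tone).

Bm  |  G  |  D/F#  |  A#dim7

Bm: root B is the tonic; minor triad there is i.
G: root G is the submediant; major triad there is VI.
D/F# has root D, degree 3 in B minor, so III6.
A#dim7: fully diminished seventh chord on A# = scale degree 7 → viio7.

i - VI - III6 - viio7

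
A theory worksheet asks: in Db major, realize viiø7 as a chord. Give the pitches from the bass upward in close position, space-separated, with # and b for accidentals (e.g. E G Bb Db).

In Db major, the leading tone is C, and the diatonic chord built there is a half-diminished seventh chord.
Stacking thirds from C gives C-Eb-Gb-Bb.

C Eb Gb Bb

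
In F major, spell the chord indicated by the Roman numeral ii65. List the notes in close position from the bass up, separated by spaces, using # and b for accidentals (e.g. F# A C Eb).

The numeral's case and figure indicate a minor seventh chord. In F major its root, scale degree 2, is G.
Stacking thirds from G gives G-Bb-D-F.
With the 65 figure the chord is in first inversion; from the bass Bb upward in close position it reads Bb-D-F-G.

Bb D F G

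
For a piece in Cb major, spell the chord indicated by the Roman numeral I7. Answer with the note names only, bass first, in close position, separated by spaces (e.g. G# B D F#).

Cb Eb Gb Bb

In Cb major, the first degree is Cb, and the diatonic chord built there is a major seventh chord.
That chord is spelled Cb-Eb-Gb-Bb.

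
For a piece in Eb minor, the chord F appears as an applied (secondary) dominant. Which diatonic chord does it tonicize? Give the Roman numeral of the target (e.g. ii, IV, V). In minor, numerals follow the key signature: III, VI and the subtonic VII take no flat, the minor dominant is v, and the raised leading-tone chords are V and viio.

V

The chord is a major triad on F.
A dominant resolves down a perfect fifth: F → Bb. In Eb minor, Bb is scale degree 5, i.e. V.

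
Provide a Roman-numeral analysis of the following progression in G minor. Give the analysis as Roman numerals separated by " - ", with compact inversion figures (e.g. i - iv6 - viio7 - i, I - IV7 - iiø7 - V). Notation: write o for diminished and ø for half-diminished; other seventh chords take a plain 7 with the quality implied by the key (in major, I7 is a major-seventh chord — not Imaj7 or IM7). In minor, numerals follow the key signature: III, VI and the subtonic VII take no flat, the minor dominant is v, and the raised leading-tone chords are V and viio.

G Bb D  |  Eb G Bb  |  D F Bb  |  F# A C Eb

i - VI - III6 - viio7

G-Bb-D: minor triad on G = scale degree 1 → i.
Eb-G-Bb: major triad on Eb = scale degree 6 → VI.
D-F-Bb has root Bb, degree 3 in G minor, so III6.
F#-A-C-Eb: root F# is the leading tone; fully diminished seventh chord there is viio7.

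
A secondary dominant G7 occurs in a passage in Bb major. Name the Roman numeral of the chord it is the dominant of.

The chord is a dominant seventh chord on G.
A dominant resolves down a perfect fifth: G → C. In Bb major, C is scale degree 2, i.e. ii.

ii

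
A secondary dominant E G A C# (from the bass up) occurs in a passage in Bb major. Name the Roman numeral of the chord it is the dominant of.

iii

The chord is a dominant seventh chord on A.
A dominant resolves down a perfect fifth: A → D. In Bb major, D is scale degree 3, i.e. iii.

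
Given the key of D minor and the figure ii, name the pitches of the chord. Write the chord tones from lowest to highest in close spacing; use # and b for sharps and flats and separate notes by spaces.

E G B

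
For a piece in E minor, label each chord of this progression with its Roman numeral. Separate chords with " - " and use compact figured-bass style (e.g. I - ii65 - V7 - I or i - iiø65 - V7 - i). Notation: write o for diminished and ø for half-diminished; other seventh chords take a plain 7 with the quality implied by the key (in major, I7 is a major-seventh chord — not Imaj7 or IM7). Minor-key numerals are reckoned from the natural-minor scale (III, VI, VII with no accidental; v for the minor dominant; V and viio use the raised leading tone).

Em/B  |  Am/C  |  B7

i64 - iv6 - V7

Em/B: root E is the tonic; minor triad there is i64.
Am/C: minor triad on A = scale degree 4 → iv6.
B7: root B is the dominant; dominant seventh chord there is V7.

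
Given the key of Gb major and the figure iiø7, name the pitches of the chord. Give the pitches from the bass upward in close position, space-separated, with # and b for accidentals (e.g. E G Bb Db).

Scale degree 2 in Gb major is Ab; here the chord built on it is altered to a half-diminished seventh chord. iiø7 is the half-diminished supertonic seventh, borrowed from the parallel minor.
So the chord is Ab-Cb-Ebb-Gb, a half-diminished seventh chord.

Ab Cb Ebb Gb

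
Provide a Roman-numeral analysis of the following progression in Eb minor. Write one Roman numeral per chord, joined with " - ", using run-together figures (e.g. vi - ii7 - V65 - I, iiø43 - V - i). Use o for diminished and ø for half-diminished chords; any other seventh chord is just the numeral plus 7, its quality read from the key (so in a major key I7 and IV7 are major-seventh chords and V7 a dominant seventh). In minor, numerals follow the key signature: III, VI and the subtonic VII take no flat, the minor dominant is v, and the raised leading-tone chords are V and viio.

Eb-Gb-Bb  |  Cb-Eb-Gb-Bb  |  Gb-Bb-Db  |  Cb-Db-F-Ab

i - VI7 - III - VII42

Eb-Gb-Bb: minor triad on Eb = scale degree 1 → i.
Cb-Eb-Gb-Bb has root Cb, degree 6 in Eb minor, so VI7.
Gb-Bb-Db: root Gb is the mediant; major triad there is III.
Cb-Db-F-Ab has root Db, degree 7 in Eb minor, so VII42.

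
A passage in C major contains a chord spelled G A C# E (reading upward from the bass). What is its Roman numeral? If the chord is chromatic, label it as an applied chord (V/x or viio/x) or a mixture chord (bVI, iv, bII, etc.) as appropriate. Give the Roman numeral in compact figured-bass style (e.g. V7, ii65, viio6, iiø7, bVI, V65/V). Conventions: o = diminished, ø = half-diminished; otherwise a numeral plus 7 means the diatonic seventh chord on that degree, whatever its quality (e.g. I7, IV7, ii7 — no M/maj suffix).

V42/ii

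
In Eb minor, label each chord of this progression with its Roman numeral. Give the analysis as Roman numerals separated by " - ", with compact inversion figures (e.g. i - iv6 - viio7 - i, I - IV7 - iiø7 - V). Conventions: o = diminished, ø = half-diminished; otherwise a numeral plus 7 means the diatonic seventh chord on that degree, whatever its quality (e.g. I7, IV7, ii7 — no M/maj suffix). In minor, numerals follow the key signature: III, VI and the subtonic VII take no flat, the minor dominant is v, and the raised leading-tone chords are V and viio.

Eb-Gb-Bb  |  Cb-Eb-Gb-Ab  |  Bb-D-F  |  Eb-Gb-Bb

i - iv65 - V - i

Eb-Gb-Bb has root Eb, degree 1 in Eb minor, so i.
Cb-Eb-Gb-Ab: root Ab is the subdominant; minor seventh chord there is iv65.
Bb-D-F: major triad on Bb = scale degree 5 → V.
Eb-Gb-Bb has root Eb, degree 1 in Eb minor, so i.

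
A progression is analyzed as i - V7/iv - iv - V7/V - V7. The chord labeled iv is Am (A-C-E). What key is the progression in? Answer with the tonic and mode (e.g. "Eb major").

E minor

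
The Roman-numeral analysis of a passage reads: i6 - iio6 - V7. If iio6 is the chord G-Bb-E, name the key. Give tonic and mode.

D minor

iio6 is given as G-Bb-E — a diminished triad with root E.
Counting down one scale step from E places the tonic on D; a diminished triad on degree 2 is diatonic only in minor.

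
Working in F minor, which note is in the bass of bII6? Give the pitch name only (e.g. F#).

bII in F minor has root Gb; the chord is Gb-Bb-Db.
The figure 6 means first inversion — the third is in the bass.

Bb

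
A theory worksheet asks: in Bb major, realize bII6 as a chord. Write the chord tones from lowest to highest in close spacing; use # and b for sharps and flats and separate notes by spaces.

Eb Gb Cb

bII6 is the Neapolitan sixth — a major triad on the lowered second degree, here in its customary first inversion. In Bb major that root is Cb.
So the chord is Cb-Eb-Gb.
The figured bass 6 indicates first inversion, placing the third (Eb) in the bass: Eb-Gb-Cb.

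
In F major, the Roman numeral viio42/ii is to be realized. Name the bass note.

The applied chord viio42/ii is rooted on F#: F#-A-C-Eb.
The figure 42 means third inversion — the seventh is in the bass.

Eb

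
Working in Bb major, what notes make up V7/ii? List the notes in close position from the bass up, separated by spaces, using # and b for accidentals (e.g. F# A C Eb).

V7/ii is a secondary dominant — the dominant seventh of ii. ii in Bb major is C, so the applied chord's root is G, a perfect fifth above.
Building a dominant seventh chord on G gives G-B-D-F.

G B D F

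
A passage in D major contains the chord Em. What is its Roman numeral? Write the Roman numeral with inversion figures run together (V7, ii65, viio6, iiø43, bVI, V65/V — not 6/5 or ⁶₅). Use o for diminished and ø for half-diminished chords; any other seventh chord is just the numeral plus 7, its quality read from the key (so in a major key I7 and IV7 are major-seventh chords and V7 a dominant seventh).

ii

Stacked in thirds the chord is E-G-B: a minor triad on E.
In D major, E is the supertonic; the diatonic minor triad there is ii.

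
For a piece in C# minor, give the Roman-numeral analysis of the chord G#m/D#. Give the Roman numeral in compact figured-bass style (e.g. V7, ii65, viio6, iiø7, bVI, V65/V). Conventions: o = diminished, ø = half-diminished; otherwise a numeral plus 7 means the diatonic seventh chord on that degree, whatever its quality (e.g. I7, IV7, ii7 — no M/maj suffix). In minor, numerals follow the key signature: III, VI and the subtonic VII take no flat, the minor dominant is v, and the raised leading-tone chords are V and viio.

Stacked in thirds the chord is G#-B-D#: a minor triad on G#.
In C# minor, G# is the dominant; the diatonic minor triad there is v.
With D# in the bass the chord is in second inversion, so the figured bass is 64.

v64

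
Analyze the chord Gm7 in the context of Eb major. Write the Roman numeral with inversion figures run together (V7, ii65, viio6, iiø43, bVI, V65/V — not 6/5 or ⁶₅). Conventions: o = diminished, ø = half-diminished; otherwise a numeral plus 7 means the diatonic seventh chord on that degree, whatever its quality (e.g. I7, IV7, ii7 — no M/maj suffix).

iii7

The pitches G-Bb-D-F form a minor seventh chord rooted on G.
G is scale degree 3 in Eb major, and a minor seventh chord on that degree is written iii7.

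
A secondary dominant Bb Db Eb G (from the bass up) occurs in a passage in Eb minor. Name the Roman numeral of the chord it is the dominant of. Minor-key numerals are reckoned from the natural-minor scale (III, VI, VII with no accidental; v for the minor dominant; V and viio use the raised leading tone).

The chord is a dominant seventh chord on Eb.
A dominant resolves down a perfect fifth: Eb → Ab. In Eb minor, Ab is scale degree 4, i.e. iv.

iv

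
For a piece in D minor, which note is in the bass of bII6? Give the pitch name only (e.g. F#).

G

bII in D minor has root Eb; the chord is Eb-G-Bb.
The figure 6 means first inversion — the third is in the bass.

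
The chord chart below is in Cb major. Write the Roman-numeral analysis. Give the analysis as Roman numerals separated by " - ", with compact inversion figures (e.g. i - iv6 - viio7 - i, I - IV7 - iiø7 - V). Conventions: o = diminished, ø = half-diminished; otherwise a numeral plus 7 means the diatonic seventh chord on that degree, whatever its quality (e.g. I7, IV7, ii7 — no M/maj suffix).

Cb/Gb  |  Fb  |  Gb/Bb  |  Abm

Cb/Gb: root Cb is the tonic; major triad there is I64.
Fb: root Fb is the subdominant; major triad there is IV.
Gb/Bb: major triad on Gb = scale degree 5 → V6.
Abm: root Ab is the submediant; minor triad there is vi.

I64 - IV - V6 - vi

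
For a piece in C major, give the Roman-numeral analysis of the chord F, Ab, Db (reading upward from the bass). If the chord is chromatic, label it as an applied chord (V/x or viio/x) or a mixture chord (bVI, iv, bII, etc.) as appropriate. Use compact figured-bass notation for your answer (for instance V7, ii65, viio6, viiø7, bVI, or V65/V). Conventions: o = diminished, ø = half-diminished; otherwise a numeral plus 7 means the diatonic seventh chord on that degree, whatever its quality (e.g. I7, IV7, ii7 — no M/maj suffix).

Stacked in thirds the chord is Db-F-Ab: a major triad on Db.
Db is the lowered second degree of C major (diatonic 2 would be D). This is the Neapolitan sixth — a major triad on the lowered second degree, here in its customary first inversion.
With F in the bass the chord is in first inversion, so the figured bass is 6.

bII6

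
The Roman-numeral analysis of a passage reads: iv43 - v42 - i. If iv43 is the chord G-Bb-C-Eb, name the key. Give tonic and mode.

G minor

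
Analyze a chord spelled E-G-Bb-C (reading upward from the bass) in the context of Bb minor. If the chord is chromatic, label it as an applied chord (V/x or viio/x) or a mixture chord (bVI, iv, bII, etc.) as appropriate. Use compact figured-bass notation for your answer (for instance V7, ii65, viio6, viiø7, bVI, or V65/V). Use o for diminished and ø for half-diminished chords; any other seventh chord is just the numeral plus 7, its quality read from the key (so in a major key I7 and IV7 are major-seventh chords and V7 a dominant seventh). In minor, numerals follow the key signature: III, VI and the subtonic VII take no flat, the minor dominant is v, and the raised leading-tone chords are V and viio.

V65/V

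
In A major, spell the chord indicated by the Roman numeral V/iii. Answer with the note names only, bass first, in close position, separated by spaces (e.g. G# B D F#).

G# B# D#

The slash means an applied dominant: we want the dominant of iii. In A major, iii is C# minor, and its dominant is built on G#.
Building a major triad on G# gives G#-B#-D#.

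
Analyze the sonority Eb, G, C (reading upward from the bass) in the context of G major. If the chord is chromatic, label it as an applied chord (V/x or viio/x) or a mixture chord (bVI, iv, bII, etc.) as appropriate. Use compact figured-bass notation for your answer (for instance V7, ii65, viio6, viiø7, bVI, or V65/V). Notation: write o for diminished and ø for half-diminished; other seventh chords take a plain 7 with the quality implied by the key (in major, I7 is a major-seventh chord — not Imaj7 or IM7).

iv6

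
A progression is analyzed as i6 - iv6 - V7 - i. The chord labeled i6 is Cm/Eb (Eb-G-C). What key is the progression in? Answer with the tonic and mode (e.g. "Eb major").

C minor

The anchor chord is a minor triad on C, labeled i6.
If C is scale degree 1 and the mode makes that degree carry a minor triad, the tonic is C and the mode is minor.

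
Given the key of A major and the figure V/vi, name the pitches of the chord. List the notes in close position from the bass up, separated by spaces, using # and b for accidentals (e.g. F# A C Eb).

V/vi is a secondary dominant — the dominant triad of vi. vi in A major is F#, so the applied chord's root is C#, a perfect fifth above.
Building a major triad on C# gives C#-E#-G#.

C# E# G#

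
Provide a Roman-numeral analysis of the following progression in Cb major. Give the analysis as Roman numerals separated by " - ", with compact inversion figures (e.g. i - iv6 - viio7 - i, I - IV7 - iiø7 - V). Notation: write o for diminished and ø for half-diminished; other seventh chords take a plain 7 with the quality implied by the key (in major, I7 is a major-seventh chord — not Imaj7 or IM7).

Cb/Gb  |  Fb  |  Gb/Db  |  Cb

I64 - IV - V64 - I

Cb/Gb has root Cb, degree 1 in Cb major, so I64.
Fb: major triad on Fb = scale degree 4 → IV.
Gb/Db: root Gb is the dominant; major triad there is V64.
Cb: major triad on Cb = scale degree 1 → I.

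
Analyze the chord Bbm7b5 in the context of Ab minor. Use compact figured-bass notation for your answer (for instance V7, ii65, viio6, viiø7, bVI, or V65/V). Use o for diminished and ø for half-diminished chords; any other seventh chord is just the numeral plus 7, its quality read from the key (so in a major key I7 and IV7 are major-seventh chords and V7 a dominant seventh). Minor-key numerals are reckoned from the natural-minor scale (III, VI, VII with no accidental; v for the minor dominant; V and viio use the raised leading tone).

The pitches Bb-Db-Fb-Ab form a half-diminished seventh chord rooted on Bb.
In Ab minor, Bb is the supertonic; the diatonic half-diminished seventh chord there is iiø7.

iiø7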